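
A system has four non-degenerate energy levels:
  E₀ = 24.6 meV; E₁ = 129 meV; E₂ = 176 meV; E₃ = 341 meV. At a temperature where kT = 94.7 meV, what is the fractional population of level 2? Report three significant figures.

0.129

Eᵢ/kT = 0.25977, 1.3622, 1.8585, 3.6008.
Z = Σ e^(−Eᵢ/kT) = e^(−0.25977) + e^(−1.3622) + e^(−1.8585) + e^(−3.6008) = 0.77123 + 0.25610 + 0.15591 + 0.027302 = 1.2105.
P₂ = e^(−E₂/kT) / Z = 0.15591/1.2105 = 0.129.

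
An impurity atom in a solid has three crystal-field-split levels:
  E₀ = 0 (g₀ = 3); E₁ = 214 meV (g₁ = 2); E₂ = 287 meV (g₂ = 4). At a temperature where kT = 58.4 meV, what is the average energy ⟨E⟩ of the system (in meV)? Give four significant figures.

Eᵢ/kT = 0, 3.66438, 4.91438.
Z = Σ gᵢe^(−Eᵢ/kT) = 3·e^(−0) + 2·e^(−3.66438) + 4·e^(−4.91438) = 3.00000 + 0.0512401 + 0.0293611 = 3.08060.
⟨E⟩ = Σ Eᵢ gᵢe^(−Eᵢ/kT) / Z = (0·3.00000 + 214·0.0512401 + 287·0.0293611) / 3.08060 = 6.295 meV.

6.295 meV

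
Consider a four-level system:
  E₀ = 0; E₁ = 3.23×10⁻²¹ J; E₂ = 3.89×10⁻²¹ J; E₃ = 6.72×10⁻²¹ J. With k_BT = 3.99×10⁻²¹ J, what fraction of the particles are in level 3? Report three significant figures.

Eᵢ/kT = 0, 0.80952, 0.97494, 1.6842.
Z = Σ e^(−Eᵢ/kT) = e^(−0) + e^(−0.80952) + e^(−0.97494) + e^(−1.6842) = 1.0000 + 0.44507 + 0.37721 + 0.18559 = 2.0079.
P₃ = e^(−E₃/kT) / Z = 0.18559/2.0079 = 0.0924.

0.0924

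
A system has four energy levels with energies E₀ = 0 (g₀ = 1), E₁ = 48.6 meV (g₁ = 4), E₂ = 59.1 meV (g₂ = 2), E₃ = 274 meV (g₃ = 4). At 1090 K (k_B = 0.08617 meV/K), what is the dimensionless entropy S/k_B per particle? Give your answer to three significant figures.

k_BT = 0.08617 × 1090 K = 93.925 meV.
Eᵢ/kT = 0, 0.51743, 0.62923, 2.9172.
Z = Σ gᵢe^(−Eᵢ/kT) = 1·e^(−0) + 4·e^(−0.51743) + 2·e^(−0.62923) + 4·e^(−2.9172) = 1.0000 + 2.3842 + 1.0660 + 0.21634 = 4.6665.
⟨E⟩ = Σ EᵢPᵢ = 51.034 meV.
S/k_B = ln Z + ⟨E⟩/kT = ln(4.6665) + 51.034/93.925 = 1.5404 + 0.54335 = 2.08.

2.08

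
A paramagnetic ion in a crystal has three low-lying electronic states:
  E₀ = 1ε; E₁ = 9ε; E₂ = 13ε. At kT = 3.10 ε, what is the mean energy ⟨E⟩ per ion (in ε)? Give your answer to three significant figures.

1.78 ε

Eᵢ/kT = 0.32258, 2.9032, 4.1935.
Z = Σ e^(−Eᵢ/kT) = e^(−0.32258) + e^(−2.9032) + e^(−4.1935) = 0.72428 + 0.054847 + 0.015093 = 0.79422.
⟨E⟩ = Σ Eᵢ e^(−Eᵢ/kT) / Z = (1·0.72428 + 9·0.054847 + 13·0.015093) / 0.79422 = 1.78 ε.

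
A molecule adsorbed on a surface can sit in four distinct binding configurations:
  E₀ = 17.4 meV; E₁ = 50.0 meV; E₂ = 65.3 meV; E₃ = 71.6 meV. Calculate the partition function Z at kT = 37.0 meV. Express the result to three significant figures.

Z = 1.20

Eᵢ/kT = 0.47027, 1.3514, 1.7649, 1.9351.
Z = Σ e^(−Eᵢ/kT) = e^(−0.47027) + e^(−1.3514) + e^(−1.7649) + e^(−1.9351) = 0.62483 + 0.25888 + 0.17120 + 0.14441 = 1.1993.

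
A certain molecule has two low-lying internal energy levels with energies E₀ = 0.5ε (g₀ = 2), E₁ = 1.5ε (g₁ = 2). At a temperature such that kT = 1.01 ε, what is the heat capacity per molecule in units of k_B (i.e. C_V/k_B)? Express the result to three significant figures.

Eᵢ/kT = 0.49505, 1.4851.
Z = Σ gᵢe^(−Eᵢ/kT) = 2·e^(−0.49505) + 2·e^(−1.4851) = 1.2191 + 0.45296 = 1.6721.
⟨E⟩ = 0.77088 ε, ⟨E²⟩ = 0.79178 ε².
C_V/k_B = (⟨E²⟩ − ⟨E⟩²)/(kT)² = (0.79178 − 0.59426)/1.0201 = 0.194.

0.194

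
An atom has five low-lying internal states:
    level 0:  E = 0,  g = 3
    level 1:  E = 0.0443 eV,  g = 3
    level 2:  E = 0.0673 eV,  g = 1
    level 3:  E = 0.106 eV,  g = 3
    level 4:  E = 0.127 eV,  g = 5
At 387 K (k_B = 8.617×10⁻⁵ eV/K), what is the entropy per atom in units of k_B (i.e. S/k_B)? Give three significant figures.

1.94

k_BT = 8.617×10⁻⁵ × 387 K = 0.033348 eV.
Eᵢ/kT = 0, 1.3284, 2.0181, 3.1786, 3.8083.
Z = Σ gᵢe^(−Eᵢ/kT) = 3·e^(−0) + 3·e^(−1.3284) + 1·e^(−2.0181) + 3·e^(−3.1786) + 5·e^(−3.8083) = 3.0000 + 0.79470 + 0.13291 + 0.12493 + 0.11093 = 4.1635.
⟨E⟩ = Σ EᵢPᵢ = 0.017168 eV.
S/k_B = ln Z + ⟨E⟩/kT = ln(4.1635) + 0.017168/0.033348 = 1.4264 + 0.51481 = 1.94.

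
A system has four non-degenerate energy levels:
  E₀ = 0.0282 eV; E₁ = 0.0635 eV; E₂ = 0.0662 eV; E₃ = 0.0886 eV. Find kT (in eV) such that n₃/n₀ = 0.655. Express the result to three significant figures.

n₃/n₀ = exp[−(E₃−E₀)/kT] = 0.655.
⇒ (E₃−E₀)/kT = ln(1/0.655) = ln(1.5267) = 0.42311.
kT = 0.0604 eV / 0.42311 = 0.143 eV.

0.143 eV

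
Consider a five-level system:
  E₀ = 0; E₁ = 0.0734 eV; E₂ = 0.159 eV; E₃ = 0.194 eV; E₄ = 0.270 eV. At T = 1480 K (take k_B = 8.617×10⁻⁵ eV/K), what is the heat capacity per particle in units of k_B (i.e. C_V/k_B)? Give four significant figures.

0.4305

k_BT = 8.617×10⁻⁵ × 1480 K = 0.127532 eV.
Eᵢ/kT = 0, 0.575542, 1.24675, 1.52119, 2.11712.
Z = Σ e^(−Eᵢ/kT) = e^(−0) + e^(−0.575542) + e^(−1.24675) + e^(−1.52119) + e^(−2.11712) = 1.00000 + 0.562400 + 0.287437 + 0.218452 + 0.120378 = 2.18867.
⟨E⟩ = 0.0739556 eV, ⟨E²⟩ = 0.0124705 eV².
C_V/k_B = (⟨E²⟩ − ⟨E⟩²)/(kT)² = (0.0124705 − 0.00546943)/0.0162644 = 0.4305.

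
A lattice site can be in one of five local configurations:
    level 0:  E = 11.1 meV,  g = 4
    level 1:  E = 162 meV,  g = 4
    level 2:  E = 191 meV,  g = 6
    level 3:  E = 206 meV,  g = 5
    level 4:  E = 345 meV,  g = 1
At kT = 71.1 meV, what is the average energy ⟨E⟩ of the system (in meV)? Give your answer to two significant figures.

Eᵢ/kT = 0.1561, 2.278, 2.686, 2.897, 4.852.
Z = Σ gᵢe^(−Eᵢ/kT) = 4·e^(−0.1561) + 4·e^(−2.278) + 6·e^(−2.686) + 5·e^(−2.897) + 1·e^(−4.852) = 3.422 + 0.4100 + 0.4089 + 0.2759 + 0.007813 = 4.525.
⟨E⟩ = Σ Eᵢ gᵢe^(−Eᵢ/kT) / Z = (11.1·3.422 + 162·0.4100 + 191·0.4089 + 206·0.2759 + 345·0.007813) / 4.525 = 53 meV.

53 meV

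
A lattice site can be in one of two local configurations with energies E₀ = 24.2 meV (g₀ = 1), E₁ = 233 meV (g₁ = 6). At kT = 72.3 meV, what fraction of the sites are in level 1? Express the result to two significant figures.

Eᵢ/kT = 0.3347, 3.223.
Z = Σ gᵢe^(−Eᵢ/kT) = 1·e^(−0.3347) + 6·e^(−3.223) = 0.7156 + 0.2390 = 0.9546.
P₁ = g₁ e^(−E₁/kT) / Z = 0.2390/0.9546 = 0.25.

0.25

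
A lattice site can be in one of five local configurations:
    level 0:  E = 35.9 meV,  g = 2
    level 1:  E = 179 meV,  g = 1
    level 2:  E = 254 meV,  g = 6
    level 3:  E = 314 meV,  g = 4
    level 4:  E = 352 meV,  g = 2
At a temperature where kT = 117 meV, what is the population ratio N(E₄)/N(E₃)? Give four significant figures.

0.3613

n₄/n₃ = (g₄/g₃) exp[−(E₄−E₃)/kT] = (2/4) × exp(−(38 meV)/(117 meV)) = (2/4) × exp(-0.324786) = 0.3613.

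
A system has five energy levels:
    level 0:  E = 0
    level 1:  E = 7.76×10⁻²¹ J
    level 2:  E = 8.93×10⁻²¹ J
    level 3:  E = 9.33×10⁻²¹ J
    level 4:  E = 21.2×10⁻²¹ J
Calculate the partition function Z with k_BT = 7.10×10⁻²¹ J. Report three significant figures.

Eᵢ/kT = 0, 1.0930, 1.2577, 1.3141, 2.9859.
Z = Σ e^(−Eᵢ/kT) = e^(−0) + e^(−1.0930) + e^(−1.2577) + e^(−1.3141) + e^(−2.9859) = 1.0000 + 0.33521 + 0.28431 + 0.26872 + 0.050494 = 1.9387.

Z = 1.94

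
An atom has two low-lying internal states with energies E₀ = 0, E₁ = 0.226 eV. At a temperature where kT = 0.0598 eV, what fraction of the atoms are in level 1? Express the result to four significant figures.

Eᵢ/kT = 0, 3.77926.
Z = Σ e^(−Eᵢ/kT) = e^(−0) + e^(−3.77926) = 1.00000 + 0.0228396 = 1.02284.
P₁ = e^(−E₁/kT) / Z = 0.0228396/1.02284 = 0.02233.

0.02233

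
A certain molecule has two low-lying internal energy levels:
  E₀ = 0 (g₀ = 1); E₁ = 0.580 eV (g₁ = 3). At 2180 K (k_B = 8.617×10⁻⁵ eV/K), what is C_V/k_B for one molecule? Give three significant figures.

1.01

k_BT = 8.617×10⁻⁵ × 2180 K = 0.18785 eV.
Eᵢ/kT = 0, 3.0876.
Z = Σ gᵢe^(−Eᵢ/kT) = 1·e^(−0) + 3·e^(−3.0876) = 1.0000 + 0.13683 = 1.1368.
⟨E⟩ = 0.069811 eV, ⟨E²⟩ = 0.040491 eV².
C_V/k_B = (⟨E²⟩ − ⟨E⟩²)/(kT)² = (0.040491 − 0.0048736)/0.035288 = 1.01.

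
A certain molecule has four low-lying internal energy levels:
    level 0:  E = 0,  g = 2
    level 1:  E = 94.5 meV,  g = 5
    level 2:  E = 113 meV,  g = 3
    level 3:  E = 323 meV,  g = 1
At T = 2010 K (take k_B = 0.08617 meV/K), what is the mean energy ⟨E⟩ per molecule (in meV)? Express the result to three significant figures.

k_BT = 0.08617 × 2010 K = 173.20 meV.
Eᵢ/kT = 0, 0.54561, 0.65242, 1.8649.
Z = Σ gᵢe^(−Eᵢ/kT) = 2·e^(−0) + 5·e^(−0.54561) + 3·e^(−0.65242) + 1·e^(−1.8649) = 2.0000 + 2.8974 + 1.5624 + 0.15491 = 6.6147.
⟨E⟩ = Σ Eᵢ gᵢe^(−Eᵢ/kT) / Z = (0·2.0000 + 94.5·2.8974 + 113·1.5624 + 323·0.15491) / 6.6147 = 75.6 meV.

75.6 meV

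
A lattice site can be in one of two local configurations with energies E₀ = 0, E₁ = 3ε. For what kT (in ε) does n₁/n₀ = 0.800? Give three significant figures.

13.4 ε

n₁/n₀ = exp[−(E₁−E₀)/kT] = 0.800.
⇒ (E₁−E₀)/kT = ln(1/0.800) = ln(1.2500) = 0.22314.
kT = 3ε / 0.22314 = 13.4 ε.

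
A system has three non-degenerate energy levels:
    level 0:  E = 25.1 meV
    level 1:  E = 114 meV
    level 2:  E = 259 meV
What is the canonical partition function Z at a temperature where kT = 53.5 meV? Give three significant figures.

Eᵢ/kT = 0.46916, 2.1308, 4.8411.
Z = Σ e^(−Eᵢ/kT) = e^(−0.46916) + e^(−2.1308) + e^(−4.8411) = 0.62553 + 0.11874 + 0.0078984 = 0.75217.

Z = 0.752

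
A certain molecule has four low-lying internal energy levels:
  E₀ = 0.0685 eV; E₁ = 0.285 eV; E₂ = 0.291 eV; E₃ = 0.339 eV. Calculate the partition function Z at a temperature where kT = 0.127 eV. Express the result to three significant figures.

Z = 0.860

Eᵢ/kT = 0.53937, 2.2441, 2.2913, 2.6693.
Z = Σ e^(−Eᵢ/kT) = e^(−0.53937) + e^(−2.2441) + e^(−2.2913) + e^(−2.6693) = 0.58312 + 0.10602 + 0.10113 + 0.069301 = 0.85957.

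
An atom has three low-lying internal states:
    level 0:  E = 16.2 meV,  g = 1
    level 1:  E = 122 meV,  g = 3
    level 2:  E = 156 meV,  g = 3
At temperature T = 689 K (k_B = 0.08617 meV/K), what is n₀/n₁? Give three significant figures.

1.98

k_BT = 0.08617 × 689 K = 59.371 meV.
n₀/n₁ = (g₀/g₁) exp[−(E₀−E₁)/kT] = (1/3) × exp(−(-105.8 meV)/(59.371 meV)) = (1/3) × exp(1.7820) = 1.98.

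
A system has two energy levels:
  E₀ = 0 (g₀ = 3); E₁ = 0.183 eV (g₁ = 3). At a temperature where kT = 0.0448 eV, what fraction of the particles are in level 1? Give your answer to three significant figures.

Eᵢ/kT = 0, 4.0848.
Z = Σ gᵢe^(−Eᵢ/kT) = 3·e^(−0) + 3·e^(−4.0848) = 3.0000 + 0.050480 = 3.0505.
P₁ = g₁ e^(−E₁/kT) / Z = 0.050480/3.0505 = 0.0165.

0.0165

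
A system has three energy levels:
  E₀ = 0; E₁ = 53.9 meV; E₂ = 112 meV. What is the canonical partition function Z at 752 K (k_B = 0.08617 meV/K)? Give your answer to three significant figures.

Z = 1.61

k_BT = 0.08617 × 752 K = 64.800 meV.
Eᵢ/kT = 0, 0.83179, 1.7284.
Z = Σ e^(−Eᵢ/kT) = e^(−0) + e^(−0.83179) + e^(−1.7284) = 1.0000 + 0.43527 + 0.17757 = 1.6128.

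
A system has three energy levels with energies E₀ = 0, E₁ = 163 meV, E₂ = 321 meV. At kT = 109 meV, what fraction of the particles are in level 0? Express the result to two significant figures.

0.78

Eᵢ/kT = 0, 1.495, 2.945.
Z = Σ e^(−Eᵢ/kT) = e^(−0) + e^(−1.495) + e^(−2.945) = 1.000 + 0.2242 + 0.05260 = 1.277.
P₀ = e^(−E₀/kT) / Z = 1.000/1.277 = 0.78.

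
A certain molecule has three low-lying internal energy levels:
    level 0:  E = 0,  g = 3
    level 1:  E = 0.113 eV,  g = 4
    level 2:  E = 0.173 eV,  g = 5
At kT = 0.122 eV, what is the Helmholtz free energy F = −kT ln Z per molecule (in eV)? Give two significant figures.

Eᵢ/kT = 0, 0.9262, 1.418.
Z = Σ gᵢe^(−Eᵢ/kT) = 3·e^(−0) + 4·e^(−0.9262) + 5·e^(−1.418) = 3.000 + 1.584 + 1.211 = 5.795.
F = −kT ln Z = −0.122 × ln(5.795) = −0.122 × 1.757 = -0.21 eV.

-0.21 eV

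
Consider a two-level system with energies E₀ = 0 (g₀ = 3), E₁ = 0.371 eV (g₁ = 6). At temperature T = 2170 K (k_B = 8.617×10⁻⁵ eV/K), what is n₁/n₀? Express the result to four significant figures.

0.2750

k_BT = 8.617×10⁻⁵ × 2170 K = 0.186989 eV.
n₁/n₀ = (g₁/g₀) exp[−(E₁−E₀)/kT] = (6/3) × exp(−(0.371 eV)/(0.186989 eV)) = (6/3) × exp(-1.98407) = 0.2750.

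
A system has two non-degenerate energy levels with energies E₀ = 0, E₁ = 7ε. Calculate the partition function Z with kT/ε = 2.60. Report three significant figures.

Eᵢ/kT = 0, 2.6923.
Z = Σ e^(−Eᵢ/kT) = e^(−0) + e^(−2.6923) = 1.0000 + 0.067725 = 1.0677.

Z = 1.07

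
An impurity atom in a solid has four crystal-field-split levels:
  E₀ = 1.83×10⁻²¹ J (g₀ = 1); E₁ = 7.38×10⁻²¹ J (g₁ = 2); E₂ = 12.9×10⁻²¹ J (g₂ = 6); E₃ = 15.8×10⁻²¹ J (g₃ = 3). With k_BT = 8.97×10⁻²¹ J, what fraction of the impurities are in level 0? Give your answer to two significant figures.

0.22

Eᵢ/kT = 0.2040, 0.8227, 1.438, 1.761.
Z = Σ gᵢe^(−Eᵢ/kT) = 1·e^(−0.2040) + 2·e^(−0.8227) + 6·e^(−1.438) + 3·e^(−1.761) = 0.8155 + 0.8785 + 1.424 + 0.5156 = 3.634.
P₀ = g₀ e^(−E₀/kT) / Z = 0.8155/3.634 = 0.22.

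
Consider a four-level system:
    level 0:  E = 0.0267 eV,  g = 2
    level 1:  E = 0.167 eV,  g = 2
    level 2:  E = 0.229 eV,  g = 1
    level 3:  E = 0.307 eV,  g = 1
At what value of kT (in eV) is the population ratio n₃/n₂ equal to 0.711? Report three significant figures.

n₃/n₂ = (g₃/g₂) exp[−(E₃−E₂)/kT] = 0.711.
⇒ (E₃−E₂)/kT = ln((1/1)/0.711) = ln(1.4065) = 0.34110.
kT = 0.078 eV / 0.34110 = 0.229 eV.

0.229 eV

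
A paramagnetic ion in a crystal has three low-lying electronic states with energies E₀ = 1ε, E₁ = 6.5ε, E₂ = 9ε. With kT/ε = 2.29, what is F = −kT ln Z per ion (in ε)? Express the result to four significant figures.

0.7385 ε

Eᵢ/kT = 0.436681, 2.83843, 3.93013.
Z = Σ e^(−Eᵢ/kT) = e^(−0.436681) + e^(−2.83843) + e^(−3.93013) = 0.646178 + 0.0585175 + 0.0196411 = 0.724337.
F = −kT ln Z = −2.29 × ln(0.724337) = −2.29 × -0.322499 = 0.7385 ε.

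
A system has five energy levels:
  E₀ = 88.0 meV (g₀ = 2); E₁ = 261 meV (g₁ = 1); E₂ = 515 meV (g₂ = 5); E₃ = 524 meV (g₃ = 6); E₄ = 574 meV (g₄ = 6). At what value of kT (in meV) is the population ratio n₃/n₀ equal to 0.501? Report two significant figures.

n₃/n₀ = (g₃/g₀) exp[−(E₃−E₀)/kT] = 0.501.
⇒ (E₃−E₀)/kT = ln((6/2)/0.501) = ln(5.988) = 1.790.
kT = 436.0 meV / 1.790 = 240 meV.

240 meV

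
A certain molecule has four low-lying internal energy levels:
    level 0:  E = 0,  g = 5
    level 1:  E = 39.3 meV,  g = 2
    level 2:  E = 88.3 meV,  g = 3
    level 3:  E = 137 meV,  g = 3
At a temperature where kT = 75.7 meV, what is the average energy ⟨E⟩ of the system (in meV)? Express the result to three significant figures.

Eᵢ/kT = 0, 0.51915, 1.1664, 1.8098.
Z = Σ gᵢe^(−Eᵢ/kT) = 5·e^(−0) + 2·e^(−0.51915) + 3·e^(−1.1664) + 3·e^(−1.8098) = 5.0000 + 1.1901 + 0.93446 + 0.49106 = 7.6156.
⟨E⟩ = Σ Eᵢ gᵢe^(−Eᵢ/kT) / Z = (0·5.0000 + 39.3·1.1901 + 88.3·0.93446 + 137·0.49106) / 7.6156 = 25.8 meV.

25.8 meV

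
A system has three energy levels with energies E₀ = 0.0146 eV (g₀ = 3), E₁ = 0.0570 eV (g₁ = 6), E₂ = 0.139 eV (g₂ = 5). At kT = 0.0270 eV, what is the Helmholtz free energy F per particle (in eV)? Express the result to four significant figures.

-0.02477 eV

Eᵢ/kT = 0.540741, 2.11111, 5.14815.
Z = Σ gᵢe^(−Eᵢ/kT) = 3·e^(−0.540741) + 6·e^(−2.11111) + 5·e^(−5.14815) = 1.74695 + 0.726621 + 0.0290507 = 2.50262.
F = −kT ln Z = −0.0270 × ln(2.50262) = −0.0270 × 0.917338 = -0.02477 eV.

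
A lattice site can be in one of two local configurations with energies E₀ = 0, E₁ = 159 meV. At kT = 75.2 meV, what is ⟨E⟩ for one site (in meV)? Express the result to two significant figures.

Eᵢ/kT = 0, 2.114.
Z = Σ e^(−Eᵢ/kT) = e^(−0) + e^(−2.114) = 1.000 + 0.1208 = 1.121.
⟨E⟩ = Σ Eᵢ e^(−Eᵢ/kT) / Z = (0·1.000 + 159·0.1208) / 1.121 = 17 meV.

17 meV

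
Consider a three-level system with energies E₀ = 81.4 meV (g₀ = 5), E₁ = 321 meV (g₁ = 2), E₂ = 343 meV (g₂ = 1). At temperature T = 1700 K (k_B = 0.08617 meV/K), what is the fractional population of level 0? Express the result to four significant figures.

k_BT = 0.08617 × 1700 K = 146.489 meV.
Eᵢ/kT = 0.555673, 2.19129, 2.34147.
Z = Σ gᵢe^(−Eᵢ/kT) = 5·e^(−0.555673) + 2·e^(−2.19129) + 1·e^(−2.34147) = 2.86843 + 0.223545 + 0.0961861 = 3.18816.
P₀ = g₀ e^(−E₀/kT) / Z = 2.86843/3.18816 = 0.8997.

0.8997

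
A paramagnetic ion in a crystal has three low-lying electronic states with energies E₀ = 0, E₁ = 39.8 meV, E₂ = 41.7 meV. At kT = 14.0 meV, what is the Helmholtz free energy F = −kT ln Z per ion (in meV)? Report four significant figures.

Eᵢ/kT = 0, 2.84286, 2.97857.
Z = Σ e^(−Eᵢ/kT) = e^(−0) + e^(−2.84286) + e^(−2.97857) = 1.00000 + 0.0582588 + 0.0508655 = 1.10912.
F = −kT ln Z = −14.0 × ln(1.10912) = −14.0 × 0.103567 = -1.450 meV.

-1.450 meV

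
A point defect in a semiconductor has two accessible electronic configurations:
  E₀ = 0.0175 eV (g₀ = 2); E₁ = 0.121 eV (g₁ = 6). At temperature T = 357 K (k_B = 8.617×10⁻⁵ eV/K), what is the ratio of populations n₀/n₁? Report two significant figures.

k_BT = 8.617×10⁻⁵ × 357 K = 0.03076 eV.
n₀/n₁ = (g₀/g₁) exp[−(E₀−E₁)/kT] = (2/6) × exp(−(-0.1035 eV)/(0.03076 eV)) = (2/6) × exp(3.365) = 9.6.

9.6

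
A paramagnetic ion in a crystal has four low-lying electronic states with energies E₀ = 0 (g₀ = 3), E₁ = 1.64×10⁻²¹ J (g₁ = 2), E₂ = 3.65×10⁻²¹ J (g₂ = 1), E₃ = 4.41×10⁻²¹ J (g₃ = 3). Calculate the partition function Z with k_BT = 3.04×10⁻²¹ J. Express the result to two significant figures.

Eᵢ/kT = 0, 0.5395, 1.201, 1.451.
Z = Σ gᵢe^(−Eᵢ/kT) = 3·e^(−0) + 2·e^(−0.5395) + 1·e^(−1.201) + 3·e^(−1.451) = 3.000 + 1.166 + 0.3009 + 0.7030 = 5.170.

Z = 5.2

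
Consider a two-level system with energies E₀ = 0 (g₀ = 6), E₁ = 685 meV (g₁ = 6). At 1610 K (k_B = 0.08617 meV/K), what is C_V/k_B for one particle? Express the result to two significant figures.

k_BT = 0.08617 × 1610 K = 138.7 meV.
Eᵢ/kT = 0, 4.939.
Z = Σ gᵢe^(−Eᵢ/kT) = 6·e^(−0) + 6·e^(−4.939) = 6.000 + 0.04297 = 6.043.
⟨E⟩ = 4.871 meV, ⟨E²⟩ = 3337 meV².
C_V/k_B = (⟨E²⟩ − ⟨E⟩²)/(kT)² = (3337 − 23.73)/19240 = 0.17.

0.17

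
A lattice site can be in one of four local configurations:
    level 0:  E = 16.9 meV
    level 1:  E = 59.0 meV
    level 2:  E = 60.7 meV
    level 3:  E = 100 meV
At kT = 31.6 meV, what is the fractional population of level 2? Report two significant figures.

0.16

Eᵢ/kT = 0.5348, 1.867, 1.921, 3.165.
Z = Σ e^(−Eᵢ/kT) = e^(−0.5348) + e^(−1.867) + e^(−1.921) + e^(−3.165) = 0.5858 + 0.1546 + 0.1465 + 0.04221 = 0.9291.
P₂ = e^(−E₂/kT) / Z = 0.1465/0.9291 = 0.16.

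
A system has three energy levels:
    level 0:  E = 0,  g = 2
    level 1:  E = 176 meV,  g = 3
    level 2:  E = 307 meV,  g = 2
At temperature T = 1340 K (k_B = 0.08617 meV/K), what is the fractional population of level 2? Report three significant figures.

k_BT = 0.08617 × 1340 K = 115.47 meV.
Eᵢ/kT = 0, 1.5242, 2.6587.
Z = Σ gᵢe^(−Eᵢ/kT) = 2·e^(−0) + 3·e^(−1.5242) + 2·e^(−2.6587) = 2.0000 + 0.65339 + 0.14008 = 2.7935.
P₂ = g₂ e^(−E₂/kT) / Z = 0.14008/2.7935 = 0.0501.

0.0501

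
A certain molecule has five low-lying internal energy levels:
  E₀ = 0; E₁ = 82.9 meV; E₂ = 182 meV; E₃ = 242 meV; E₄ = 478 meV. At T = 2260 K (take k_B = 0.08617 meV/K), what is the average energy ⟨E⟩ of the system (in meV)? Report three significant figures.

97.7 meV

k_BT = 0.08617 × 2260 K = 194.74 meV.
Eᵢ/kT = 0, 0.42570, 0.93458, 1.2427, 2.4546.
Z = Σ e^(−Eᵢ/kT) = e^(−0) + e^(−0.42570) + e^(−0.93458) + e^(−1.2427) + e^(−2.4546) = 1.0000 + 0.65331 + 0.39275 + 0.28860 + 0.085898 = 2.4206.
⟨E⟩ = Σ Eᵢ e^(−Eᵢ/kT) / Z = (0·1.0000 + 82.9·0.65331 + 182·0.39275 + 242·0.28860 + 478·0.085898) / 2.4206 = 97.7 meV.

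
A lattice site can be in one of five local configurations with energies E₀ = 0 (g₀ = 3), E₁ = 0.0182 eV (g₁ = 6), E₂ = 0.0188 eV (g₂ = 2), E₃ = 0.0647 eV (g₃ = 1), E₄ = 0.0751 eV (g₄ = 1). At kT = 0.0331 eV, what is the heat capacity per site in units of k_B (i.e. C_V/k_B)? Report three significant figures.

0.165

Eᵢ/kT = 0, 0.54985, 0.56798, 1.9547, 2.2689.
Z = Σ gᵢe^(−Eᵢ/kT) = 3·e^(−0) + 6·e^(−0.54985) + 2·e^(−0.56798) + 1·e^(−1.9547) + 1·e^(−2.2689) = 3.0000 + 3.4622 + 1.1333 + 0.14161 + 0.10343 = 7.8405.
⟨E⟩ = 0.012913 eV, ⟨E²⟩ = 0.00034736 eV².
C_V/k_B = (⟨E²⟩ − ⟨E⟩²)/(kT)² = (0.00034736 − 0.00016675)/0.0010956 = 0.165.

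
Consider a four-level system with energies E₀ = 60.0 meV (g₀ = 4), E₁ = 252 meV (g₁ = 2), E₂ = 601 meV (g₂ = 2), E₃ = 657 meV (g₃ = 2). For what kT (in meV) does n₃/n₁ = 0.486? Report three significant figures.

n₃/n₁ = (g₃/g₁) exp[−(E₃−E₁)/kT] = 0.486.
⇒ (E₃−E₁)/kT = ln((2/2)/0.486) = ln(2.0576) = 0.72154.
kT = 405 meV / 0.72154 = 561 meV.

561 meV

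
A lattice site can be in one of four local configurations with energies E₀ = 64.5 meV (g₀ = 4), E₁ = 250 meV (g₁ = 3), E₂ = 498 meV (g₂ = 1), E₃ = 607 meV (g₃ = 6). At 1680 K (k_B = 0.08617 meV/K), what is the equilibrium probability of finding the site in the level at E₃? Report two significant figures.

0.028

k_BT = 0.08617 × 1680 K = 144.8 meV.
Eᵢ/kT = 0.4454, 1.727, 3.439, 4.192.
Z = Σ gᵢe^(−Eᵢ/kT) = 4·e^(−0.4454) + 3·e^(−1.727) + 1·e^(−3.439) + 6·e^(−4.192) = 2.562 + 0.5335 + 0.03210 + 0.09070 = 3.218.
P₃ = g₃ e^(−E₃/kT) / Z = 0.09070/3.218 = 0.028.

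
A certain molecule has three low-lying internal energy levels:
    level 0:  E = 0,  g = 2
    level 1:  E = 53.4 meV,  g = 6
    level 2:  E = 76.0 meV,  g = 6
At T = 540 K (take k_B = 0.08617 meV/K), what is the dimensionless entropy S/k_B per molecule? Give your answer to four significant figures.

2.432

k_BT = 0.08617 × 540 K = 46.5318 meV.
Eᵢ/kT = 0, 1.14760, 1.63329.
Z = Σ gᵢe^(−Eᵢ/kT) = 2·e^(−0) + 6·e^(−1.14760) + 6·e^(−1.63329) = 2.00000 + 1.90439 + 1.17172 = 5.07611.
⟨E⟩ = Σ EᵢPᵢ = 37.5770 meV.
S/k_B = ln Z + ⟨E⟩/kT = ln(5.07611) + 37.5770/46.5318 = 1.62455 + 0.807555 = 2.432.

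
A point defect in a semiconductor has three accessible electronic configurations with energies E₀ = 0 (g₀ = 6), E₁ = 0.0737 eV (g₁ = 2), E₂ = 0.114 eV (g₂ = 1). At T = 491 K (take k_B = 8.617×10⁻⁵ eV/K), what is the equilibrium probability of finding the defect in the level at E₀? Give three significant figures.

k_BT = 8.617×10⁻⁵ × 491 K = 0.042309 eV.
Eᵢ/kT = 0, 1.7419, 2.6945.
Z = Σ gᵢe^(−Eᵢ/kT) = 6·e^(−0) + 2·e^(−1.7419) + 1·e^(−2.6945) = 6.0000 + 0.35037 + 0.067576 = 6.4179.
P₀ = g₀ e^(−E₀/kT) / Z = 6.0000/6.4179 = 0.935.

0.935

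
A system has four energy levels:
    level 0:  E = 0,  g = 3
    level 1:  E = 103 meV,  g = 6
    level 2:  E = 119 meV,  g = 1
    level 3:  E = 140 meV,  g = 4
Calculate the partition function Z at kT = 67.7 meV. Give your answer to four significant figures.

Eᵢ/kT = 0, 1.52142, 1.75775, 2.06795.
Z = Σ gᵢe^(−Eᵢ/kT) = 3·e^(−0) + 6·e^(−1.52142) + 1·e^(−1.75775) + 4·e^(−2.06795) = 3.00000 + 1.31041 + 0.172432 + 0.505779 = 4.98862.

Z = 4.989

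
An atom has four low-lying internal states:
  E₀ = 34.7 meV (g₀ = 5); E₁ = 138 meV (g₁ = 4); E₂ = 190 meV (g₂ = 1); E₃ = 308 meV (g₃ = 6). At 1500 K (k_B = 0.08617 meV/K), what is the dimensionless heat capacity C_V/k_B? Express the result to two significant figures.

0.44

k_BT = 0.08617 × 1500 K = 129.3 meV.
Eᵢ/kT = 0.2684, 1.067, 1.469, 2.382.
Z = Σ gᵢe^(−Eᵢ/kT) = 5·e^(−0.2684) + 4·e^(−1.067) + 1·e^(−1.469) + 6·e^(−2.382) = 3.823 + 1.376 + 0.2302 + 0.5542 = 5.983.
⟨E⟩ = 89.75 meV, ⟨E²⟩ = 15330 meV².
C_V/k_B = (⟨E²⟩ − ⟨E⟩²)/(kT)² = (15330 − 8055)/16720 = 0.44.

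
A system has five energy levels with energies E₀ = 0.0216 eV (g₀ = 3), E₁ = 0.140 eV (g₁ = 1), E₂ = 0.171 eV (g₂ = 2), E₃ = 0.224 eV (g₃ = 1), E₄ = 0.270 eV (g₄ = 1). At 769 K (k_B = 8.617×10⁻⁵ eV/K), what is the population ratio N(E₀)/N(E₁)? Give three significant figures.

17.9

k_BT = 8.617×10⁻⁵ × 769 K = 0.066265 eV.
n₀/n₁ = (g₀/g₁) exp[−(E₀−E₁)/kT] = (3/1) × exp(−(-0.1184 eV)/(0.066265 eV)) = (3/1) × exp(1.7868) = 17.9.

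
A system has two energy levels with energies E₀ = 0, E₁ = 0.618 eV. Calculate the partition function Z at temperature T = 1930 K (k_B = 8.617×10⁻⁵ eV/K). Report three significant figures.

Z = 1.02

k_BT = 8.617×10⁻⁵ × 1930 K = 0.16631 eV.
Eᵢ/kT = 0, 3.7160.
Z = Σ e^(−Eᵢ/kT) = e^(−0) + e^(−3.7160) = 1.0000 + 0.024331 = 1.0243.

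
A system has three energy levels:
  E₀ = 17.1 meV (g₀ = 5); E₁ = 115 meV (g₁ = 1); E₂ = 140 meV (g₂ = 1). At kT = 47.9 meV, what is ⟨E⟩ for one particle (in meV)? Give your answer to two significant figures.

Eᵢ/kT = 0.3570, 2.401, 2.923.
Z = Σ gᵢe^(−Eᵢ/kT) = 5·e^(−0.3570) + 1·e^(−2.401) + 1·e^(−2.923) = 3.499 + 0.09063 + 0.05377 = 3.643.
⟨E⟩ = Σ Eᵢ gᵢe^(−Eᵢ/kT) / Z = (17.1·3.499 + 115·0.09063 + 140·0.05377) / 3.643 = 21 meV.

21 meV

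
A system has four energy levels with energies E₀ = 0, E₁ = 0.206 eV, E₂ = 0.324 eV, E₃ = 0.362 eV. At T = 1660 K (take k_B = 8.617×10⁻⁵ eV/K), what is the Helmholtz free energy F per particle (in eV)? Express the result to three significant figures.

k_BT = 8.617×10⁻⁵ × 1660 K = 0.14304 eV.
Eᵢ/kT = 0, 1.4402, 2.2651, 2.5308.
Z = Σ e^(−Eᵢ/kT) = e^(−0) + e^(−1.4402) + e^(−2.2651) + e^(−2.5308) = 1.0000 + 0.23688 + 0.10382 + 0.079595 = 1.4203.
F = −kT ln Z = −0.14304 × ln(1.4203) = −0.14304 × 0.35087 = -0.0502 eV.

-0.0502 eV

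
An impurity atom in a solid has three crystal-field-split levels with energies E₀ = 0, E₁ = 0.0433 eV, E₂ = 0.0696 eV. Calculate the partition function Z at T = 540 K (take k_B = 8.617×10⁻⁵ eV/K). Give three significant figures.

k_BT = 8.617×10⁻⁵ × 540 K = 0.046532 eV.
Eᵢ/kT = 0, 0.93054, 1.4957.
Z = Σ e^(−Eᵢ/kT) = e^(−0) + e^(−0.93054) + e^(−1.4957) = 1.0000 + 0.39434 + 0.22409 = 1.6184.

Z = 1.62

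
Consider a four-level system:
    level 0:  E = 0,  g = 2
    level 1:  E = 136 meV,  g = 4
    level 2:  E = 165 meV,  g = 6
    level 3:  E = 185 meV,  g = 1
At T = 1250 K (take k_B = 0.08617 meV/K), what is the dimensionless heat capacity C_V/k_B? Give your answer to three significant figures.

k_BT = 0.08617 × 1250 K = 107.71 meV.
Eᵢ/kT = 0, 1.2626, 1.5319, 1.7176.
Z = Σ gᵢe^(−Eᵢ/kT) = 2·e^(−0) + 4·e^(−1.2626) + 6·e^(−1.5319) + 1·e^(−1.7176) = 2.0000 + 1.1317 + 1.2967 + 0.17950 = 4.6079.
⟨E⟩ = 87.041 meV, ⟨E²⟩ = 13537 meV².
C_V/k_B = (⟨E²⟩ − ⟨E⟩²)/(kT)² = (13537 − 7576.1)/11601 = 0.514.

0.514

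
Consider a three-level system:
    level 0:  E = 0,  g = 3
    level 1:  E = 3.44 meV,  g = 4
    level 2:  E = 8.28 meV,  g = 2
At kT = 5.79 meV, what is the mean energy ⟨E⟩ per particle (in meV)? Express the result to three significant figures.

2.03 meV

Eᵢ/kT = 0, 0.59413, 1.4301.
Z = Σ gᵢe^(−Eᵢ/kT) = 3·e^(−0) + 4·e^(−0.59413) + 2·e^(−1.4301) = 3.0000 + 2.2082 + 0.47857 = 5.6868.
⟨E⟩ = Σ Eᵢ gᵢe^(−Eᵢ/kT) / Z = (0·3.0000 + 3.44·2.2082 + 8.28·0.47857) / 5.6868 = 2.03 meV.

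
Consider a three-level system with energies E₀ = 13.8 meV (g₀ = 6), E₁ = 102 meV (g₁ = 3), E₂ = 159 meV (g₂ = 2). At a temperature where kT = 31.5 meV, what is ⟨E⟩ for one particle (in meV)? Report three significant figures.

Eᵢ/kT = 0.43810, 3.2381, 5.0476.
Z = Σ gᵢe^(−Eᵢ/kT) = 6·e^(−0.43810) + 3·e^(−3.2381) + 2·e^(−5.0476) = 3.8716 + 0.11772 + 0.012849 = 4.0022.
⟨E⟩ = Σ Eᵢ gᵢe^(−Eᵢ/kT) / Z = (13.8·3.8716 + 102·0.11772 + 159·0.012849) / 4.0022 = 16.9 meV.

16.9 meV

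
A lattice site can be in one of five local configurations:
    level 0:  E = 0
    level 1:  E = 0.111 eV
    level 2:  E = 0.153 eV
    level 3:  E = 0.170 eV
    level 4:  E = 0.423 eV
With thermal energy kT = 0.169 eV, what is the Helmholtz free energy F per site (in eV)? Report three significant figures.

-0.146 eV

Eᵢ/kT = 0, 0.65680, 0.90533, 1.0059, 2.5030.
Z = Σ e^(−Eᵢ/kT) = e^(−0) + e^(−0.65680) + e^(−0.90533) + e^(−1.0059) + e^(−2.5030) = 1.0000 + 0.51851 + 0.40441 + 0.36572 + 0.081839 = 2.3705.
F = −kT ln Z = −0.169 × ln(2.3705) = −0.169 × 0.86310 = -0.146 eV.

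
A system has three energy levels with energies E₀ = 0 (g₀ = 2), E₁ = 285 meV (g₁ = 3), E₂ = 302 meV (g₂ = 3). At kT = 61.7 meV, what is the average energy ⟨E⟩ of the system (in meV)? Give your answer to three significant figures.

Eᵢ/kT = 0, 4.6191, 4.8947.
Z = Σ gᵢe^(−Eᵢ/kT) = 2·e^(−0) + 3·e^(−4.6191) + 3·e^(−4.8947) = 2.0000 + 0.029585 + 0.022458 = 2.0520.
⟨E⟩ = Σ Eᵢ gᵢe^(−Eᵢ/kT) / Z = (0·2.0000 + 285·0.029585 + 302·0.022458) / 2.0520 = 7.41 meV.

7.41 meV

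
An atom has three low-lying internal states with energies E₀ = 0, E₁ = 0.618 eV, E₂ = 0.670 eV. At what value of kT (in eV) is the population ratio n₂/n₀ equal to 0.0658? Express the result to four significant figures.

n₂/n₀ = exp[−(E₂−E₀)/kT] = 0.0658.
⇒ (E₂−E₀)/kT = ln(1/0.0658) = ln(15.1976) = 2.72114.
kT = 0.670 eV / 2.72114 = 0.2462 eV.

0.2462 eV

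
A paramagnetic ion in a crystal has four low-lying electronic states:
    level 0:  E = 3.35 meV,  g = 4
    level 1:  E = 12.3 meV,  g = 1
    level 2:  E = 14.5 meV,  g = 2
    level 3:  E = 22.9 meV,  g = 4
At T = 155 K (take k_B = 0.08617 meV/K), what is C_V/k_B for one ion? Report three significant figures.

0.299

k_BT = 0.08617 × 155 K = 13.356 meV.
Eᵢ/kT = 0.25082, 0.92093, 1.0857, 1.7146.
Z = Σ gᵢe^(−Eᵢ/kT) = 4·e^(−0.25082) + 1·e^(−0.92093) + 2·e^(−1.0857) + 4·e^(−1.7146) = 3.1126 + 0.39815 + 0.67533 + 0.72014 = 4.9062.
⟨E⟩ = 8.4807 meV, ⟨E²⟩ = 125.31 meV².
C_V/k_B = (⟨E²⟩ − ⟨E⟩²)/(kT)² = (125.31 − 71.922)/178.38 = 0.299.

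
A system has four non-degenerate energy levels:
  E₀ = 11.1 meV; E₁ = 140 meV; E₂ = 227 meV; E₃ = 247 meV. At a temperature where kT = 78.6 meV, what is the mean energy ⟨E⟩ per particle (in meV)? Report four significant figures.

Eᵢ/kT = 0.141221, 1.78117, 2.88804, 3.14249.
Z = Σ e^(−Eᵢ/kT) = e^(−0.141221) + e^(−1.78117) + e^(−2.88804) + e^(−3.14249) = 0.868297 + 0.168441 + 0.0556852 + 0.0431752 = 1.13560.
⟨E⟩ = Σ Eᵢ e^(−Eᵢ/kT) / Z = (11.1·0.868297 + 140·0.168441 + 227·0.0556852 + 247·0.0431752) / 1.13560 = 49.78 meV.

49.78 meV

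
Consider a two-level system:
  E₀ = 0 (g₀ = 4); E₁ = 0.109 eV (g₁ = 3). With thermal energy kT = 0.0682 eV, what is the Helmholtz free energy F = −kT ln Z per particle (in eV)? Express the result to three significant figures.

Eᵢ/kT = 0, 1.5982.
Z = Σ gᵢe^(−Eᵢ/kT) = 4·e^(−0) + 3·e^(−1.5982) = 4.0000 + 0.60678 = 4.6068.
F = −kT ln Z = −0.0682 × ln(4.6068) = −0.0682 × 1.5275 = -0.104 eV.

-0.104 eV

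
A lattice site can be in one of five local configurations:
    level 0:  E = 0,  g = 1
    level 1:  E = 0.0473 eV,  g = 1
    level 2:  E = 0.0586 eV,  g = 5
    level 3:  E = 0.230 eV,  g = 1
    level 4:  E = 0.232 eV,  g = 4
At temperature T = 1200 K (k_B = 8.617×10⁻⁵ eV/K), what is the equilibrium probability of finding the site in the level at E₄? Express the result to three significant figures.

0.0848

k_BT = 8.617×10⁻⁵ × 1200 K = 0.10340 eV.
Eᵢ/kT = 0, 0.45745, 0.56673, 2.2244, 2.2437.
Z = Σ gᵢe^(−Eᵢ/kT) = 1·e^(−0) + 1·e^(−0.45745) + 5·e^(−0.56673) + 1·e^(−2.2244) + 4·e^(−2.2437) = 1.0000 + 0.63290 + 2.8369 + 0.10813 + 0.42426 = 5.0022.
P₄ = g₄ e^(−E₄/kT) / Z = 0.42426/5.0022 = 0.0848.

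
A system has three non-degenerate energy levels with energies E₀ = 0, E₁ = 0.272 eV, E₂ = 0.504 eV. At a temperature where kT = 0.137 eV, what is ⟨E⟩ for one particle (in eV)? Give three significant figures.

0.0431 eV

Eᵢ/kT = 0, 1.9854, 3.6788.
Z = Σ e^(−Eᵢ/kT) = e^(−0) + e^(−1.9854) + e^(−3.6788) = 1.0000 + 0.13733 + 0.025253 = 1.1626.
⟨E⟩ = Σ Eᵢ e^(−Eᵢ/kT) / Z = (0·1.0000 + 0.272·0.13733 + 0.504·0.025253) / 1.1626 = 0.0431 eV.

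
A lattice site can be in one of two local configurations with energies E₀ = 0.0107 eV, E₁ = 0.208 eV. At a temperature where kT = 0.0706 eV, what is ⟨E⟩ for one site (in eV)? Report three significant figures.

Eᵢ/kT = 0.15156, 2.9462.
Z = Σ e^(−Eᵢ/kT) = e^(−0.15156) + e^(−2.9462) = 0.85937 + 0.052539 = 0.91191.
⟨E⟩ = Σ Eᵢ e^(−Eᵢ/kT) / Z = (0.0107·0.85937 + 0.208·0.052539) / 0.91191 = 0.0221 eV.

0.0221 eV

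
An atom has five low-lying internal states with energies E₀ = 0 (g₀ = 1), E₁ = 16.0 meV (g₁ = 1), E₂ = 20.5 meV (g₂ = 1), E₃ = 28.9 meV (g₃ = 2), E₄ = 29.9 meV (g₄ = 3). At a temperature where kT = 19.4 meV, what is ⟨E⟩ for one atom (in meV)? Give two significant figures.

Eᵢ/kT = 0, 0.8247, 1.057, 1.490, 1.541.
Z = Σ gᵢe^(−Eᵢ/kT) = 1·e^(−0) + 1·e^(−0.8247) + 1·e^(−1.057) + 2·e^(−1.490) + 3·e^(−1.541) = 1.000 + 0.4384 + 0.3475 + 0.4507 + 0.6425 = 2.879.
⟨E⟩ = Σ Eᵢ gᵢe^(−Eᵢ/kT) / Z = (0·1.000 + 16.0·0.4384 + 20.5·0.3475 + 28.9·0.4507 + 29.9·0.6425) / 2.879 = 16 meV.

16 meV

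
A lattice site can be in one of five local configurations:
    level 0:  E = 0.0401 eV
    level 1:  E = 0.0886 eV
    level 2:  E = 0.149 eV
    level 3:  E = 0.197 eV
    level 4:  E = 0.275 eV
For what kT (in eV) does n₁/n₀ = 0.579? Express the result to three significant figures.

0.0888 eV

n₁/n₀ = exp[−(E₁−E₀)/kT] = 0.579.
⇒ (E₁−E₀)/kT = ln(1/0.579) = ln(1.7271) = 0.54644.
kT = 0.0485 eV / 0.54644 = 0.0888 eV.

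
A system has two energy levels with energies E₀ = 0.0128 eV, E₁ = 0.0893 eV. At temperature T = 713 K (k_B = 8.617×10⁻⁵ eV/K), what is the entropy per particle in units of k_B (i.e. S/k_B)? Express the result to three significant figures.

0.531

k_BT = 8.617×10⁻⁵ × 713 K = 0.061439 eV.
Eᵢ/kT = 0.20834, 1.4535.
Z = Σ e^(−Eᵢ/kT) = e^(−0.20834) + e^(−1.4535) = 0.81193 + 0.23375 = 1.0457.
⟨E⟩ = Σ EᵢPᵢ = 0.029900 eV.
S/k_B = ln Z + ⟨E⟩/kT = ln(1.0457) + 0.029900/0.061439 = 0.044687 + 0.48666 = 0.531.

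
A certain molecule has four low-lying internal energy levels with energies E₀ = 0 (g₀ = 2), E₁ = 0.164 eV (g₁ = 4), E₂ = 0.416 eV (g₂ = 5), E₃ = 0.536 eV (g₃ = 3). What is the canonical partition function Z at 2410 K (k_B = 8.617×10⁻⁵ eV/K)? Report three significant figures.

k_BT = 8.617×10⁻⁵ × 2410 K = 0.20767 eV.
Eᵢ/kT = 0, 0.78971, 2.0032, 2.5810.
Z = Σ gᵢe^(−Eᵢ/kT) = 2·e^(−0) + 4·e^(−0.78971) + 5·e^(−2.0032) + 3·e^(−2.5810) = 2.0000 + 1.8159 + 0.67451 + 0.22709 = 4.7175.

Z = 4.72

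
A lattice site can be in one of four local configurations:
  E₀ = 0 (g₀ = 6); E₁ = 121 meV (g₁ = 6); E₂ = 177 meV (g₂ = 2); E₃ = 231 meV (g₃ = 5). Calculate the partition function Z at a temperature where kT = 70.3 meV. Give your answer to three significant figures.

Eᵢ/kT = 0, 1.7212, 2.5178, 3.2859.
Z = Σ gᵢe^(−Eᵢ/kT) = 6·e^(−0) + 6·e^(−1.7212) + 2·e^(−2.5178) + 5·e^(−3.2859) = 6.0000 + 1.0731 + 0.16127 + 0.18703 = 7.4214.

Z = 7.42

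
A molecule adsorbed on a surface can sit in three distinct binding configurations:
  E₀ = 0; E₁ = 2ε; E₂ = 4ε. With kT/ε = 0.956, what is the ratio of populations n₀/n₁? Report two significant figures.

8.1

n₀/n₁ = exp[−(E₀−E₁)/kT] = exp(−(-2ε)/(0.956ε)) = exp(2.092) = 8.1.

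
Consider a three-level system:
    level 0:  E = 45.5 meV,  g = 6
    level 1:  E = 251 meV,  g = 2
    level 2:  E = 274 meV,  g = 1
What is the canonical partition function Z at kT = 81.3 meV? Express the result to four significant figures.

Eᵢ/kT = 0.559656, 3.08733, 3.37023.
Z = Σ gᵢe^(−Eᵢ/kT) = 6·e^(−0.559656) + 2·e^(−3.08733) + 1·e^(−3.37023) = 3.42843 + 0.0912472 + 0.0343817 = 3.55406.

Z = 3.554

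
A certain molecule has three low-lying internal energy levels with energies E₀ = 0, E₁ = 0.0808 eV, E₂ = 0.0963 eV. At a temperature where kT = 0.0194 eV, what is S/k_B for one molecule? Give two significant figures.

Eᵢ/kT = 0, 4.165, 4.964.
Z = Σ e^(−Eᵢ/kT) = e^(−0) + e^(−4.165) + e^(−4.964) = 1.000 + 0.01553 + 0.006985 = 1.023.
⟨E⟩ = Σ EᵢPᵢ = 0.001884 eV.
S/k_B = ln Z + ⟨E⟩/kT = ln(1.023) + 0.001884/0.0194 = 0.02274 + 0.09711 = 0.12.

0.12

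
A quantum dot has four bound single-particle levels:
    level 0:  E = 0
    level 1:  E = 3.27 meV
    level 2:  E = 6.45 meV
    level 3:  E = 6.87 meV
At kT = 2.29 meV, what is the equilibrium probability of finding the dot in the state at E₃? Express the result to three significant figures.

Eᵢ/kT = 0, 1.4279, 2.8166, 3.0000.
Z = Σ e^(−Eᵢ/kT) = e^(−0) + e^(−1.4279) + e^(−2.8166) + e^(−3.0000) = 1.0000 + 0.23981 + 0.059809 + 0.049787 = 1.3494.
P₃ = e^(−E₃/kT) / Z = 0.049787/1.3494 = 0.0369.

0.0369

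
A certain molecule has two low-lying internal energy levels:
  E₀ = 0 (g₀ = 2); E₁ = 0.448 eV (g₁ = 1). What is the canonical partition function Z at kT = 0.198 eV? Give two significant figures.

Eᵢ/kT = 0, 2.263.
Z = Σ gᵢe^(−Eᵢ/kT) = 2·e^(−0) + 1·e^(−2.263) = 2.000 + 0.1040 = 2.104.

Z = 2.1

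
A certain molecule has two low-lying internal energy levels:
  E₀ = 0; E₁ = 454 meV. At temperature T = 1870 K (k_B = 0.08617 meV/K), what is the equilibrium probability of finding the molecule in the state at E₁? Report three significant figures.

k_BT = 0.08617 × 1870 K = 161.14 meV.
Eᵢ/kT = 0, 2.8174.
Z = Σ e^(−Eᵢ/kT) = e^(−0) + e^(−2.8174) = 1.0000 + 0.059761 = 1.0598.
P₁ = e^(−E₁/kT) / Z = 0.059761/1.0598 = 0.0564.

0.0564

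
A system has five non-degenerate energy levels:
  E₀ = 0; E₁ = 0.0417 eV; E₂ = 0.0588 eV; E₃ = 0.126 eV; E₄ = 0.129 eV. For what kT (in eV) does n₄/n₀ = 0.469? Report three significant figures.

0.170 eV

n₄/n₀ = exp[−(E₄−E₀)/kT] = 0.469.
⇒ (E₄−E₀)/kT = ln(1/0.469) = ln(2.1322) = 0.75715.
kT = 0.129 eV / 0.75715 = 0.170 eV.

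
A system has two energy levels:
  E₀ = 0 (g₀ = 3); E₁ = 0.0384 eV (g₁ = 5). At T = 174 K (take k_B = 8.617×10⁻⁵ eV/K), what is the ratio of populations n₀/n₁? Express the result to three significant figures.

7.77

k_BT = 8.617×10⁻⁵ × 174 K = 0.014994 eV.
n₀/n₁ = (g₀/g₁) exp[−(E₀−E₁)/kT] = (3/5) × exp(−(-0.0384 eV)/(0.014994 eV)) = (3/5) × exp(2.5610) = 7.77.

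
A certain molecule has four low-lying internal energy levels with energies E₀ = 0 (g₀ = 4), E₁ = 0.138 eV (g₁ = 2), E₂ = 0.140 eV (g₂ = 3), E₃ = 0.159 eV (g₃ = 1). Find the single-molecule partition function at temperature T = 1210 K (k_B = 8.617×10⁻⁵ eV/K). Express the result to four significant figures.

k_BT = 8.617×10⁻⁵ × 1210 K = 0.104266 eV.
Eᵢ/kT = 0, 1.32354, 1.34272, 1.52495.
Z = Σ gᵢe^(−Eᵢ/kT) = 4·e^(−0) + 2·e^(−1.32354) + 3·e^(−1.34272) + 1·e^(−1.52495) = 4.00000 + 0.532383 + 0.783403 + 0.217632 = 5.53342.

Z = 5.533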